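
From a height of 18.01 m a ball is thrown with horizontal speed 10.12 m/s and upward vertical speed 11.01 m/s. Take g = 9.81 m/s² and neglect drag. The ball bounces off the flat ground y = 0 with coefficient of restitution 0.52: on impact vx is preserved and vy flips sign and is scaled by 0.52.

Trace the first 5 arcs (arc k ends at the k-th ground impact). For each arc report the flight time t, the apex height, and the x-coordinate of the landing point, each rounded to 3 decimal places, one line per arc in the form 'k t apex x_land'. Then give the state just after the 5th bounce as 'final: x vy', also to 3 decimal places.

Arc 1: start y=18.010, vy=11.010 → t=3.343, apex=24.188, x_land=33.831, impact vy=-21.785
  bounce: vy ← 0.52·21.785 = 11.328
Arc 2: start y=0.000, vy=11.328 → t=2.309, apex=6.541, x_land=57.203, impact vy=-11.328
  bounce: vy ← 0.52·11.328 = 5.891
Arc 3: start y=0.000, vy=5.891 → t=1.201, apex=1.769, x_land=69.357, impact vy=-5.891
  bounce: vy ← 0.52·5.891 = 3.063
Arc 4: start y=0.000, vy=3.063 → t=0.624, apex=0.478, x_land=75.677, impact vy=-3.063
  bounce: vy ← 0.52·3.063 = 1.593
Arc 5: start y=0.000, vy=1.593 → t=0.325, apex=0.129, x_land=78.963, impact vy=-1.593
  bounce: vy ← 0.52·1.593 = 0.828

1 3.343 24.188 33.831
2 2.309 6.541 57.203
3 1.201 1.769 69.357
4 0.624 0.478 75.677
5 0.325 0.129 78.963
final: 78.963 0.828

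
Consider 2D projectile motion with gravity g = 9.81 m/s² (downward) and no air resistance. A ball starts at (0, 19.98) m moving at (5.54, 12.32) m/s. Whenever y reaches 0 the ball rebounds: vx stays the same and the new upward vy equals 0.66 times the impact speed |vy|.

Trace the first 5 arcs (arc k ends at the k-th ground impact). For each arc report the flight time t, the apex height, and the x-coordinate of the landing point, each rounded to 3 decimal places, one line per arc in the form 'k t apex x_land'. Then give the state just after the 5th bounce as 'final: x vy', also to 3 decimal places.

1 3.633 27.716 20.127
2 3.138 12.073 37.510
3 2.071 5.259 48.983
4 1.367 2.291 56.555
5 0.902 0.998 61.552
final: 61.552 2.920

Arc 1: start y=19.980, vy=12.320 → t=3.633, apex=27.716, x_land=20.127, impact vy=-23.319
  bounce: vy ← 0.66·23.319 = 15.391
Arc 2: start y=0.000, vy=15.391 → t=3.138, apex=12.073, x_land=37.510, impact vy=-15.391
  bounce: vy ← 0.66·15.391 = 10.158
Arc 3: start y=0.000, vy=10.158 → t=2.071, apex=5.259, x_land=48.983, impact vy=-10.158
  bounce: vy ← 0.66·10.158 = 6.704
Arc 4: start y=0.000, vy=6.704 → t=1.367, apex=2.291, x_land=56.555, impact vy=-6.704
  bounce: vy ← 0.66·6.704 = 4.425
Arc 5: start y=0.000, vy=4.425 → t=0.902, apex=0.998, x_land=61.552, impact vy=-4.425
  bounce: vy ← 0.66·4.425 = 2.920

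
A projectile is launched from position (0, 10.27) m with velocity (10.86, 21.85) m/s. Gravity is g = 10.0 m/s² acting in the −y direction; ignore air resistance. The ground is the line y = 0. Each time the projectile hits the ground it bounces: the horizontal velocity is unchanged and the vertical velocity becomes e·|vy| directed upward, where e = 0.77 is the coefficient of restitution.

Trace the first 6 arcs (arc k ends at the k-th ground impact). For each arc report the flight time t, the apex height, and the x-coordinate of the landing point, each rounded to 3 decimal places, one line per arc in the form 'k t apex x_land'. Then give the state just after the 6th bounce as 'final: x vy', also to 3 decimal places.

1 4.798 34.141 52.107
2 4.024 20.242 95.810
3 3.099 12.002 129.460
4 2.386 7.116 155.371
5 1.837 4.219 175.323
6 1.415 2.501 190.686
final: 190.686 5.446

Arc 1: start y=10.270, vy=21.850 → t=4.798, apex=34.141, x_land=52.107, impact vy=-26.131
  bounce: vy ← 0.77·26.131 = 20.121
Arc 2: start y=0.000, vy=20.121 → t=4.024, apex=20.242, x_land=95.810, impact vy=-20.121
  bounce: vy ← 0.77·20.121 = 15.493
Arc 3: start y=0.000, vy=15.493 → t=3.099, apex=12.002, x_land=129.460, impact vy=-15.493
  bounce: vy ← 0.77·15.493 = 11.930
Arc 4: start y=0.000, vy=11.930 → t=2.386, apex=7.116, x_land=155.371, impact vy=-11.930
  bounce: vy ← 0.77·11.930 = 9.186
Arc 5: start y=0.000, vy=9.186 → t=1.837, apex=4.219, x_land=175.323, impact vy=-9.186
  bounce: vy ← 0.77·9.186 = 7.073
Arc 6: start y=0.000, vy=7.073 → t=1.415, apex=2.501, x_land=190.686, impact vy=-7.073
  bounce: vy ← 0.77·7.073 = 5.446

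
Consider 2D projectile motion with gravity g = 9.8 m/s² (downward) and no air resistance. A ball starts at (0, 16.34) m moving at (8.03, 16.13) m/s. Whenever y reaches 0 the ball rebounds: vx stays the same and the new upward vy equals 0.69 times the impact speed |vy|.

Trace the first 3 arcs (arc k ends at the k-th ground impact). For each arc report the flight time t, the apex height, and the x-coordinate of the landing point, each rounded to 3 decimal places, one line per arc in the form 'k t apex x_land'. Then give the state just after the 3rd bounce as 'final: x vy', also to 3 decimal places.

1 4.104 29.614 32.958
2 3.393 14.099 60.200
3 2.341 6.713 78.998
final: 78.998 7.915

Arc 1: start y=16.340, vy=16.130 → t=4.104, apex=29.614, x_land=32.958, impact vy=-24.092
  bounce: vy ← 0.69·24.092 = 16.624
Arc 2: start y=0.000, vy=16.624 → t=3.393, apex=14.099, x_land=60.200, impact vy=-16.624
  bounce: vy ← 0.69·16.624 = 11.470
Arc 3: start y=0.000, vy=11.470 → t=2.341, apex=6.713, x_land=78.998, impact vy=-11.470
  bounce: vy ← 0.69·11.470 = 7.915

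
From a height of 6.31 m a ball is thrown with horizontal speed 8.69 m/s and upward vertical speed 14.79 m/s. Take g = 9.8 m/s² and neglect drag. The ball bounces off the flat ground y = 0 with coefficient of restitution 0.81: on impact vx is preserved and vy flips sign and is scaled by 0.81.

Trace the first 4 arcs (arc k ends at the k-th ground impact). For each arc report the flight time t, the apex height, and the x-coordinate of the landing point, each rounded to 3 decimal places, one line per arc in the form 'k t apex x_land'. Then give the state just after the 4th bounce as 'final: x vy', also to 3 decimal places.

1 3.397 17.470 29.523
2 3.059 11.462 56.106
3 2.478 7.520 77.637
4 2.007 4.934 95.077
final: 95.077 7.966

Arc 1: start y=6.310, vy=14.790 → t=3.397, apex=17.470, x_land=29.523, impact vy=-18.505
  bounce: vy ← 0.81·18.505 = 14.989
Arc 2: start y=0.000, vy=14.989 → t=3.059, apex=11.462, x_land=56.106, impact vy=-14.989
  bounce: vy ← 0.81·14.989 = 12.141
Arc 3: start y=0.000, vy=12.141 → t=2.478, apex=7.520, x_land=77.637, impact vy=-12.141
  bounce: vy ← 0.81·12.141 = 9.834
Arc 4: start y=0.000, vy=9.834 → t=2.007, apex=4.934, x_land=95.077, impact vy=-9.834
  bounce: vy ← 0.81·9.834 = 7.966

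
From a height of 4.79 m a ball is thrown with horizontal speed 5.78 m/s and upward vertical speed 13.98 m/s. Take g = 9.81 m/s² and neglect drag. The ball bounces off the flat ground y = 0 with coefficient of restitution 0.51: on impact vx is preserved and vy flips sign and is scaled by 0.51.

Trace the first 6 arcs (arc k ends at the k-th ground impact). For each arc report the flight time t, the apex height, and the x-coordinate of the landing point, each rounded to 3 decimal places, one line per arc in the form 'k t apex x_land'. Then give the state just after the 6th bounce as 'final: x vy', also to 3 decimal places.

Arc 1: start y=4.790, vy=13.980 → t=3.159, apex=14.751, x_land=18.261, impact vy=-17.012
  bounce: vy ← 0.51·17.012 = 8.676
Arc 2: start y=0.000, vy=8.676 → t=1.769, apex=3.837, x_land=28.485, impact vy=-8.676
  bounce: vy ← 0.51·8.676 = 4.425
Arc 3: start y=0.000, vy=4.425 → t=0.902, apex=0.998, x_land=33.699, impact vy=-4.425
  bounce: vy ← 0.51·4.425 = 2.257
Arc 4: start y=0.000, vy=2.257 → t=0.460, apex=0.260, x_land=36.358, impact vy=-2.257
  bounce: vy ← 0.51·2.257 = 1.151
Arc 5: start y=0.000, vy=1.151 → t=0.235, apex=0.068, x_land=37.714, impact vy=-1.151
  bounce: vy ← 0.51·1.151 = 0.587
Arc 6: start y=0.000, vy=0.587 → t=0.120, apex=0.018, x_land=38.406, impact vy=-0.587
  bounce: vy ← 0.51·0.587 = 0.299

1 3.159 14.751 18.261
2 1.769 3.837 28.485
3 0.902 0.998 33.699
4 0.460 0.260 36.358
5 0.235 0.068 37.714
6 0.120 0.018 38.406
final: 38.406 0.299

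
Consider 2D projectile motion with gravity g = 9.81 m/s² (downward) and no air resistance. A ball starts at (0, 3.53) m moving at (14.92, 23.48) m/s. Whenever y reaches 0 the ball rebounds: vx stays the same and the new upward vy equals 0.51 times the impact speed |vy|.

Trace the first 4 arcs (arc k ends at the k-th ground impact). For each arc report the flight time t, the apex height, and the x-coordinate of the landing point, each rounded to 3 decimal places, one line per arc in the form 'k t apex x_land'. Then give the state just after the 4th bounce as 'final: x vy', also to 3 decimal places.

Arc 1: start y=3.530, vy=23.480 → t=4.933, apex=31.629, x_land=73.598, impact vy=-24.911
  bounce: vy ← 0.51·24.911 = 12.705
Arc 2: start y=0.000, vy=12.705 → t=2.590, apex=8.227, x_land=112.243, impact vy=-12.705
  bounce: vy ← 0.51·12.705 = 6.479
Arc 3: start y=0.000, vy=6.479 → t=1.321, apex=2.140, x_land=131.952, impact vy=-6.479
  bounce: vy ← 0.51·6.479 = 3.304
Arc 4: start y=0.000, vy=3.304 → t=0.674, apex=0.557, x_land=142.004, impact vy=-3.304
  bounce: vy ← 0.51·3.304 = 1.685

1 4.933 31.629 73.598
2 2.590 8.227 112.243
3 1.321 2.140 131.952
4 0.674 0.557 142.004
final: 142.004 1.685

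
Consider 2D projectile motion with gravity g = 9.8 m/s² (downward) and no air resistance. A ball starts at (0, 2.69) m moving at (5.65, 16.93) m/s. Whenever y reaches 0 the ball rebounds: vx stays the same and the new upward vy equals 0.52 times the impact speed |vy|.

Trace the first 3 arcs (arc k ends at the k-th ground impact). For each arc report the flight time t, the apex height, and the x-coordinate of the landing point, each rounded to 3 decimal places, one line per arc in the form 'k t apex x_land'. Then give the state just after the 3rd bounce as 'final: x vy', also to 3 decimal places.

Arc 1: start y=2.690, vy=16.930 → t=3.607, apex=17.314, x_land=20.381, impact vy=-18.421
  bounce: vy ← 0.52·18.421 = 9.579
Arc 2: start y=0.000, vy=9.579 → t=1.955, apex=4.682, x_land=31.427, impact vy=-9.579
  bounce: vy ← 0.52·9.579 = 4.981
Arc 3: start y=0.000, vy=4.981 → t=1.017, apex=1.266, x_land=37.170, impact vy=-4.981
  bounce: vy ← 0.52·4.981 = 2.590

1 3.607 17.314 20.381
2 1.955 4.682 31.427
3 1.017 1.266 37.170
final: 37.170 2.590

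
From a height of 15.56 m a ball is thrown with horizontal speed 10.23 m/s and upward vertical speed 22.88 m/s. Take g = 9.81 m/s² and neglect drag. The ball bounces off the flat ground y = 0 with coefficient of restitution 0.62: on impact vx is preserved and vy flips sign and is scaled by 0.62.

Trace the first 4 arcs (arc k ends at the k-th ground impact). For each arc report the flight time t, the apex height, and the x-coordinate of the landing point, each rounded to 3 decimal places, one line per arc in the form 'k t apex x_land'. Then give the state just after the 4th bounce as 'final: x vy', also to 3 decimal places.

1 5.267 42.242 53.881
2 3.639 16.238 91.107
3 2.256 6.242 114.187
4 1.399 2.399 128.497
final: 128.497 4.254

Arc 1: start y=15.560, vy=22.880 → t=5.267, apex=42.242, x_land=53.881, impact vy=-28.789
  bounce: vy ← 0.62·28.789 = 17.849
Arc 2: start y=0.000, vy=17.849 → t=3.639, apex=16.238, x_land=91.107, impact vy=-17.849
  bounce: vy ← 0.62·17.849 = 11.066
Arc 3: start y=0.000, vy=11.066 → t=2.256, apex=6.242, x_land=114.187, impact vy=-11.066
  bounce: vy ← 0.62·11.066 = 6.861
Arc 4: start y=0.000, vy=6.861 → t=1.399, apex=2.399, x_land=128.497, impact vy=-6.861
  bounce: vy ← 0.62·6.861 = 4.254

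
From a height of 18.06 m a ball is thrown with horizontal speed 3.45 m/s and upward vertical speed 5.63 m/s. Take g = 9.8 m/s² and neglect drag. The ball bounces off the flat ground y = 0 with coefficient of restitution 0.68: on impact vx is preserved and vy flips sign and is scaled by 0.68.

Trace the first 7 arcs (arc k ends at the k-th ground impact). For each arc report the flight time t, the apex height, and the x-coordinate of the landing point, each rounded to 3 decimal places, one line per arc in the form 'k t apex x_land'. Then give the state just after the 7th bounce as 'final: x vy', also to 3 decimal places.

Arc 1: start y=18.060, vy=5.630 → t=2.578, apex=19.677, x_land=8.896, impact vy=-19.639
  bounce: vy ← 0.68·19.639 = 13.354
Arc 2: start y=0.000, vy=13.354 → t=2.725, apex=9.099, x_land=18.298, impact vy=-13.354
  bounce: vy ← 0.68·13.354 = 9.081
Arc 3: start y=0.000, vy=9.081 → t=1.853, apex=4.207, x_land=24.692, impact vy=-9.081
  bounce: vy ← 0.68·9.081 = 6.175
Arc 4: start y=0.000, vy=6.175 → t=1.260, apex=1.945, x_land=29.039, impact vy=-6.175
  bounce: vy ← 0.68·6.175 = 4.199
Arc 5: start y=0.000, vy=4.199 → t=0.857, apex=0.900, x_land=31.996, impact vy=-4.199
  bounce: vy ← 0.68·4.199 = 2.855
Arc 6: start y=0.000, vy=2.855 → t=0.583, apex=0.416, x_land=34.006, impact vy=-2.855
  bounce: vy ← 0.68·2.855 = 1.942
Arc 7: start y=0.000, vy=1.942 → t=0.396, apex=0.192, x_land=35.373, impact vy=-1.942
  bounce: vy ← 0.68·1.942 = 1.320

1 2.578 19.677 8.896
2 2.725 9.099 18.298
3 1.853 4.207 24.692
4 1.260 1.945 29.039
5 0.857 0.900 31.996
6 0.583 0.416 34.006
7 0.396 0.192 35.373
final: 35.373 1.320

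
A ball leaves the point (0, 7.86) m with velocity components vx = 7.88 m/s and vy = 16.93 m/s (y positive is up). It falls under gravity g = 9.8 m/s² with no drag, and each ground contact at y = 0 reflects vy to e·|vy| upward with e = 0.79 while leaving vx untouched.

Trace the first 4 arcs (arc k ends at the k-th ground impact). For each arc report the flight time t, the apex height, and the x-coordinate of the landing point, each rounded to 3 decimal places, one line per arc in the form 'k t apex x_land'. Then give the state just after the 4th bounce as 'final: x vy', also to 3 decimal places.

1 3.870 22.484 30.493
2 3.384 14.032 57.162
3 2.674 8.757 78.232
4 2.112 5.466 94.876
final: 94.876 8.177

Arc 1: start y=7.860, vy=16.930 → t=3.870, apex=22.484, x_land=30.493, impact vy=-20.992
  bounce: vy ← 0.79·20.992 = 16.584
Arc 2: start y=0.000, vy=16.584 → t=3.384, apex=14.032, x_land=57.162, impact vy=-16.584
  bounce: vy ← 0.79·16.584 = 13.101
Arc 3: start y=0.000, vy=13.101 → t=2.674, apex=8.757, x_land=78.232, impact vy=-13.101
  bounce: vy ← 0.79·13.101 = 10.350
Arc 4: start y=0.000, vy=10.350 → t=2.112, apex=5.466, x_land=94.876, impact vy=-10.350
  bounce: vy ← 0.79·10.350 = 8.177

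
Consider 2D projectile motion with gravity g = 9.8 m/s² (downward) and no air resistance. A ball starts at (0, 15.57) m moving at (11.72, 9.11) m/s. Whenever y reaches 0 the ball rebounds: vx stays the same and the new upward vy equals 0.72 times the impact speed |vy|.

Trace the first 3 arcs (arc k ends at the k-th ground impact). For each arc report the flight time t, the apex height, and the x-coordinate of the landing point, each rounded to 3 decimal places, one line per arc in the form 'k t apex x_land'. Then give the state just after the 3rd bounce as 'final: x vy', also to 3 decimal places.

1 2.940 19.804 34.457
2 2.895 10.267 68.386
3 2.084 5.322 92.815
final: 92.815 7.354

Arc 1: start y=15.570, vy=9.110 → t=2.940, apex=19.804, x_land=34.457, impact vy=-19.702
  bounce: vy ← 0.72·19.702 = 14.185
Arc 2: start y=0.000, vy=14.185 → t=2.895, apex=10.267, x_land=68.386, impact vy=-14.185
  bounce: vy ← 0.72·14.185 = 10.213
Arc 3: start y=0.000, vy=10.213 → t=2.084, apex=5.322, x_land=92.815, impact vy=-10.213
  bounce: vy ← 0.72·10.213 = 7.354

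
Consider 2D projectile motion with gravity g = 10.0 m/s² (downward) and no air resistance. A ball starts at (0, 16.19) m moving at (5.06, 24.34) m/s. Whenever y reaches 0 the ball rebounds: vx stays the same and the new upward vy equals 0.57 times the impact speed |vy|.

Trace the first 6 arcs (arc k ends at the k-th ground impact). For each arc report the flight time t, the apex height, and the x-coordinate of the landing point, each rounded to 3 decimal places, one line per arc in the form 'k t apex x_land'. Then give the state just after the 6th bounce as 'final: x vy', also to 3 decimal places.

1 5.461 45.812 27.632
2 3.451 14.884 45.093
3 1.967 4.836 55.045
4 1.121 1.571 60.718
5 0.639 0.510 63.952
6 0.364 0.166 65.795
final: 65.795 1.038

Arc 1: start y=16.190, vy=24.340 → t=5.461, apex=45.812, x_land=27.632, impact vy=-30.269
  bounce: vy ← 0.57·30.269 = 17.254
Arc 2: start y=0.000, vy=17.254 → t=3.451, apex=14.884, x_land=45.093, impact vy=-17.254
  bounce: vy ← 0.57·17.254 = 9.835
Arc 3: start y=0.000, vy=9.835 → t=1.967, apex=4.836, x_land=55.045, impact vy=-9.835
  bounce: vy ← 0.57·9.835 = 5.606
Arc 4: start y=0.000, vy=5.606 → t=1.121, apex=1.571, x_land=60.718, impact vy=-5.606
  bounce: vy ← 0.57·5.606 = 3.195
Arc 5: start y=0.000, vy=3.195 → t=0.639, apex=0.510, x_land=63.952, impact vy=-3.195
  bounce: vy ← 0.57·3.195 = 1.821
Arc 6: start y=0.000, vy=1.821 → t=0.364, apex=0.166, x_land=65.795, impact vy=-1.821
  bounce: vy ← 0.57·1.821 = 1.038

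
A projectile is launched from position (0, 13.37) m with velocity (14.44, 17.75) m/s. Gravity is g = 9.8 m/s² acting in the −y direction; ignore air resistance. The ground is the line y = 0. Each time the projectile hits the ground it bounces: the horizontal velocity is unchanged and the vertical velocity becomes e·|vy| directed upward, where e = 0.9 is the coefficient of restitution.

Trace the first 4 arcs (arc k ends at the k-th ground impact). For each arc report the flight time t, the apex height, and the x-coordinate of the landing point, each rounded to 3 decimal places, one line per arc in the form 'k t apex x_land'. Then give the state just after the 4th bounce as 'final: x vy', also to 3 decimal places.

Arc 1: start y=13.370, vy=17.750 → t=4.263, apex=29.445, x_land=61.552, impact vy=-24.023
  bounce: vy ← 0.9·24.023 = 21.621
Arc 2: start y=0.000, vy=21.621 → t=4.412, apex=23.850, x_land=125.267, impact vy=-21.621
  bounce: vy ← 0.9·21.621 = 19.459
Arc 3: start y=0.000, vy=19.459 → t=3.971, apex=19.319, x_land=182.611, impact vy=-19.459
  bounce: vy ← 0.9·19.459 = 17.513
Arc 4: start y=0.000, vy=17.513 → t=3.574, apex=15.648, x_land=234.220, impact vy=-17.513
  bounce: vy ← 0.9·17.513 = 15.762

1 4.263 29.445 61.552
2 4.412 23.850 125.267
3 3.971 19.319 182.611
4 3.574 15.648 234.220
final: 234.220 15.762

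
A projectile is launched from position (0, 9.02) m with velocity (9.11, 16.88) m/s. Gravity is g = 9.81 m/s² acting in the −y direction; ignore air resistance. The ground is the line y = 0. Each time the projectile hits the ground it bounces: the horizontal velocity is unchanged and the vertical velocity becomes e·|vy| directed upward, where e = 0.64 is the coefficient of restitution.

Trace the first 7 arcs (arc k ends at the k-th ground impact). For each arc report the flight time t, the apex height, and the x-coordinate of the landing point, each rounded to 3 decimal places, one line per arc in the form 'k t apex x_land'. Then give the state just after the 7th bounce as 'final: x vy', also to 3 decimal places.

Arc 1: start y=9.020, vy=16.880 → t=3.912, apex=23.543, x_land=35.634, impact vy=-21.492
  bounce: vy ← 0.64·21.492 = 13.755
Arc 2: start y=0.000, vy=13.755 → t=2.804, apex=9.643, x_land=61.181, impact vy=-13.755
  bounce: vy ← 0.64·13.755 = 8.803
Arc 3: start y=0.000, vy=8.803 → t=1.795, apex=3.950, x_land=77.531, impact vy=-8.803
  bounce: vy ← 0.64·8.803 = 5.634
Arc 4: start y=0.000, vy=5.634 → t=1.149, apex=1.618, x_land=87.995, impact vy=-5.634
  bounce: vy ← 0.64·5.634 = 3.606
Arc 5: start y=0.000, vy=3.606 → t=0.735, apex=0.663, x_land=94.692, impact vy=-3.606
  bounce: vy ← 0.64·3.606 = 2.308
Arc 6: start y=0.000, vy=2.308 → t=0.470, apex=0.271, x_land=98.978, impact vy=-2.308
  bounce: vy ← 0.64·2.308 = 1.477
Arc 7: start y=0.000, vy=1.477 → t=0.301, apex=0.111, x_land=101.721, impact vy=-1.477
  bounce: vy ← 0.64·1.477 = 0.945

1 3.912 23.543 35.634
2 2.804 9.643 61.181
3 1.795 3.950 77.531
4 1.149 1.618 87.995
5 0.735 0.663 94.692
6 0.470 0.271 98.978
7 0.301 0.111 101.721
final: 101.721 0.945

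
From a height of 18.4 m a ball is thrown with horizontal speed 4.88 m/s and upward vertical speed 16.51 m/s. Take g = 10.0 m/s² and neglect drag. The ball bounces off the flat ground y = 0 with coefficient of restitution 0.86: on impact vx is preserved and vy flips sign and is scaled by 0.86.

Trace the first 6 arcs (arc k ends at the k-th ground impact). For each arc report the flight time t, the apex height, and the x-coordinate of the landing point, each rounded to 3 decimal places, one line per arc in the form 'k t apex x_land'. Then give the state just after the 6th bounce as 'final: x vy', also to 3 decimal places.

Arc 1: start y=18.400, vy=16.510 → t=4.182, apex=32.029, x_land=20.408, impact vy=-25.310
  bounce: vy ← 0.86·25.310 = 21.766
Arc 2: start y=0.000, vy=21.766 → t=4.353, apex=23.689, x_land=41.652, impact vy=-21.766
  bounce: vy ← 0.86·21.766 = 18.719
Arc 3: start y=0.000, vy=18.719 → t=3.744, apex=17.520, x_land=59.922, impact vy=-18.719
  bounce: vy ← 0.86·18.719 = 16.098
Arc 4: start y=0.000, vy=16.098 → t=3.220, apex=12.958, x_land=75.634, impact vy=-16.098
  bounce: vy ← 0.86·16.098 = 13.845
Arc 5: start y=0.000, vy=13.845 → t=2.769, apex=9.584, x_land=89.146, impact vy=-13.845
  bounce: vy ← 0.86·13.845 = 11.906
Arc 6: start y=0.000, vy=11.906 → t=2.381, apex=7.088, x_land=100.767, impact vy=-11.906
  bounce: vy ← 0.86·11.906 = 10.239

1 4.182 32.029 20.408
2 4.353 23.689 41.652
3 3.744 17.520 59.922
4 3.220 12.958 75.634
5 2.769 9.584 89.146
6 2.381 7.088 100.767
final: 100.767 10.239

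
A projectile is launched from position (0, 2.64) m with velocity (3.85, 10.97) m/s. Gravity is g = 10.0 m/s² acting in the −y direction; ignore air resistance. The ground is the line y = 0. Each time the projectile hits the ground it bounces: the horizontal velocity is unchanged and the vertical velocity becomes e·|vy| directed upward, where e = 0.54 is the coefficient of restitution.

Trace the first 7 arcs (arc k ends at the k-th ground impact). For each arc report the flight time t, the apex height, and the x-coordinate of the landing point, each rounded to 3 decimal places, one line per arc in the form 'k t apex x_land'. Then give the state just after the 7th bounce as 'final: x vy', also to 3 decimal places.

1 2.413 8.657 9.289
2 1.421 2.524 14.761
3 0.767 0.736 17.715
4 0.414 0.215 19.310
5 0.224 0.063 20.172
6 0.121 0.018 20.637
7 0.065 0.005 20.888
final: 20.888 0.176

Arc 1: start y=2.640, vy=10.970 → t=2.413, apex=8.657, x_land=9.289, impact vy=-13.158
  bounce: vy ← 0.54·13.158 = 7.105
Arc 2: start y=0.000, vy=7.105 → t=1.421, apex=2.524, x_land=14.761, impact vy=-7.105
  bounce: vy ← 0.54·7.105 = 3.837
Arc 3: start y=0.000, vy=3.837 → t=0.767, apex=0.736, x_land=17.715, impact vy=-3.837
  bounce: vy ← 0.54·3.837 = 2.072
Arc 4: start y=0.000, vy=2.072 → t=0.414, apex=0.215, x_land=19.310, impact vy=-2.072
  bounce: vy ← 0.54·2.072 = 1.119
Arc 5: start y=0.000, vy=1.119 → t=0.224, apex=0.063, x_land=20.172, impact vy=-1.119
  bounce: vy ← 0.54·1.119 = 0.604
Arc 6: start y=0.000, vy=0.604 → t=0.121, apex=0.018, x_land=20.637, impact vy=-0.604
  bounce: vy ← 0.54·0.604 = 0.326
Arc 7: start y=0.000, vy=0.326 → t=0.065, apex=0.005, x_land=20.888, impact vy=-0.326
  bounce: vy ← 0.54·0.326 = 0.176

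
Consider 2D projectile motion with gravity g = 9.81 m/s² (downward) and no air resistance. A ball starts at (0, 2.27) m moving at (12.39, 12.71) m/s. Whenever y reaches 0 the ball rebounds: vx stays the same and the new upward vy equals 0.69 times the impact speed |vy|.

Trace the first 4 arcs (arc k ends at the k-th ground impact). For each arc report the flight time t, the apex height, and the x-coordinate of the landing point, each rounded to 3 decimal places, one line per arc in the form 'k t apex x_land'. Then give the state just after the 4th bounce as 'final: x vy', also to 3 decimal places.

1 2.759 10.504 34.184
2 2.019 5.001 59.204
3 1.393 2.381 76.469
4 0.961 1.134 88.381
final: 88.381 3.254

Arc 1: start y=2.270, vy=12.710 → t=2.759, apex=10.504, x_land=34.184, impact vy=-14.356
  bounce: vy ← 0.69·14.356 = 9.905
Arc 2: start y=0.000, vy=9.905 → t=2.019, apex=5.001, x_land=59.204, impact vy=-9.905
  bounce: vy ← 0.69·9.905 = 6.835
Arc 3: start y=0.000, vy=6.835 → t=1.393, apex=2.381, x_land=76.469, impact vy=-6.835
  bounce: vy ← 0.69·6.835 = 4.716
Arc 4: start y=0.000, vy=4.716 → t=0.961, apex=1.134, x_land=88.381, impact vy=-4.716
  bounce: vy ← 0.69·4.716 = 3.254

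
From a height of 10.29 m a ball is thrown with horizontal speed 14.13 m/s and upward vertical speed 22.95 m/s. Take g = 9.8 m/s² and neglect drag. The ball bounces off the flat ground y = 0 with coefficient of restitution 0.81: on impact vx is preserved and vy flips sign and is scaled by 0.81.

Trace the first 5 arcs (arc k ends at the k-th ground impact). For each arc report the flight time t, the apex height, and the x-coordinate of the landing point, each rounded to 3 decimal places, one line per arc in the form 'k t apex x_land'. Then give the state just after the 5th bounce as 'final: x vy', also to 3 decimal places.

1 5.096 37.163 72.003
2 4.461 24.382 135.043
3 3.614 15.997 186.105
4 2.927 10.496 227.465
5 2.371 6.886 260.967
final: 260.967 9.410

Arc 1: start y=10.290, vy=22.950 → t=5.096, apex=37.163, x_land=72.003, impact vy=-26.989
  bounce: vy ← 0.81·26.989 = 21.861
Arc 2: start y=0.000, vy=21.861 → t=4.461, apex=24.382, x_land=135.043, impact vy=-21.861
  bounce: vy ← 0.81·21.861 = 17.707
Arc 3: start y=0.000, vy=17.707 → t=3.614, apex=15.997, x_land=186.105, impact vy=-17.707
  bounce: vy ← 0.81·17.707 = 14.343
Arc 4: start y=0.000, vy=14.343 → t=2.927, apex=10.496, x_land=227.465, impact vy=-14.343
  bounce: vy ← 0.81·14.343 = 11.618
Arc 5: start y=0.000, vy=11.618 → t=2.371, apex=6.886, x_land=260.967, impact vy=-11.618
  bounce: vy ← 0.81·11.618 = 9.410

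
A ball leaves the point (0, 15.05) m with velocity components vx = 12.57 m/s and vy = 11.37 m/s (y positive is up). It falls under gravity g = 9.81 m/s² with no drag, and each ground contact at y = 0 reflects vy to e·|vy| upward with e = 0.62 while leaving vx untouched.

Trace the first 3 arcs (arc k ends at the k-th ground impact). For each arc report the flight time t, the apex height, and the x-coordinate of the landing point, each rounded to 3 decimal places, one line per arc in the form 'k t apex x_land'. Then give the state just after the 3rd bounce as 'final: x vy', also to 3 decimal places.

1 3.259 21.639 40.971
2 2.604 8.318 73.709
3 1.615 3.197 94.007
final: 94.007 4.911

Arc 1: start y=15.050, vy=11.370 → t=3.259, apex=21.639, x_land=40.971, impact vy=-20.605
  bounce: vy ← 0.62·20.605 = 12.775
Arc 2: start y=0.000, vy=12.775 → t=2.604, apex=8.318, x_land=73.709, impact vy=-12.775
  bounce: vy ← 0.62·12.775 = 7.920
Arc 3: start y=0.000, vy=7.920 → t=1.615, apex=3.197, x_land=94.007, impact vy=-7.920
  bounce: vy ← 0.62·7.920 = 4.911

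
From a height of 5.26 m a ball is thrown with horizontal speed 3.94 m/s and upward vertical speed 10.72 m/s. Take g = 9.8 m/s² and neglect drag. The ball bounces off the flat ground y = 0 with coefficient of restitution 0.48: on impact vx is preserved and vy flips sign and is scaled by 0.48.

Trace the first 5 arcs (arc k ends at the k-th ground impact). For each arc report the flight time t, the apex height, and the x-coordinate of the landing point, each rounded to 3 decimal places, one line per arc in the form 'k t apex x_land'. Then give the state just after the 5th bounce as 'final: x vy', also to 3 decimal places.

Arc 1: start y=5.260, vy=10.720 → t=2.601, apex=11.123, x_land=10.246, impact vy=-14.765
  bounce: vy ← 0.48·14.765 = 7.087
Arc 2: start y=0.000, vy=7.087 → t=1.446, apex=2.563, x_land=15.945, impact vy=-7.087
  bounce: vy ← 0.48·7.087 = 3.402
Arc 3: start y=0.000, vy=3.402 → t=0.694, apex=0.590, x_land=18.680, impact vy=-3.402
  bounce: vy ← 0.48·3.402 = 1.633
Arc 4: start y=0.000, vy=1.633 → t=0.333, apex=0.136, x_land=19.993, impact vy=-1.633
  bounce: vy ← 0.48·1.633 = 0.784
Arc 5: start y=0.000, vy=0.784 → t=0.160, apex=0.031, x_land=20.624, impact vy=-0.784
  bounce: vy ← 0.48·0.784 = 0.376

1 2.601 11.123 10.246
2 1.446 2.563 15.945
3 0.694 0.590 18.680
4 0.333 0.136 19.993
5 0.160 0.031 20.624
final: 20.624 0.376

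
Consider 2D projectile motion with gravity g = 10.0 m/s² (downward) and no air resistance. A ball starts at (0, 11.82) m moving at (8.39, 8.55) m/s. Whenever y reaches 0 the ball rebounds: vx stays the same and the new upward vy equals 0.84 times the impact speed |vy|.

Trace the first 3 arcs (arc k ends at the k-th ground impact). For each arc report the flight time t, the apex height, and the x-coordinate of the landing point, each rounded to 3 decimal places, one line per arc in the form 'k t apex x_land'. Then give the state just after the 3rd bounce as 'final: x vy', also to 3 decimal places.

1 2.614 15.475 21.934
2 2.956 10.919 46.731
3 2.483 7.705 67.561
final: 67.561 10.427

Arc 1: start y=11.820, vy=8.550 → t=2.614, apex=15.475, x_land=21.934, impact vy=-17.593
  bounce: vy ← 0.84·17.593 = 14.778
Arc 2: start y=0.000, vy=14.778 → t=2.956, apex=10.919, x_land=46.731, impact vy=-14.778
  bounce: vy ← 0.84·14.778 = 12.413
Arc 3: start y=0.000, vy=12.413 → t=2.483, apex=7.705, x_land=67.561, impact vy=-12.413
  bounce: vy ← 0.84·12.413 = 10.427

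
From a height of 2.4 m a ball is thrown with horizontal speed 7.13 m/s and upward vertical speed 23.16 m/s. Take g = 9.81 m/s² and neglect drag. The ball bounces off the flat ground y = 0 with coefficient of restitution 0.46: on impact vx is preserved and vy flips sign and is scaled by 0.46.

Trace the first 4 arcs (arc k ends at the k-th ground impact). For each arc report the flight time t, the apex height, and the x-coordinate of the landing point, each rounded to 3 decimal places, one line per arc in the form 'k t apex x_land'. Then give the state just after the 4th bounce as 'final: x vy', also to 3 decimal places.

1 4.823 29.739 34.389
2 2.265 6.293 50.541
3 1.042 1.332 57.971
4 0.479 0.282 61.388
final: 61.388 1.082

Arc 1: start y=2.400, vy=23.160 → t=4.823, apex=29.739, x_land=34.389, impact vy=-24.155
  bounce: vy ← 0.46·24.155 = 11.111
Arc 2: start y=0.000, vy=11.111 → t=2.265, apex=6.293, x_land=50.541, impact vy=-11.111
  bounce: vy ← 0.46·11.111 = 5.111
Arc 3: start y=0.000, vy=5.111 → t=1.042, apex=1.332, x_land=57.971, impact vy=-5.111
  bounce: vy ← 0.46·5.111 = 2.351
Arc 4: start y=0.000, vy=2.351 → t=0.479, apex=0.282, x_land=61.388, impact vy=-2.351
  bounce: vy ← 0.46·2.351 = 1.082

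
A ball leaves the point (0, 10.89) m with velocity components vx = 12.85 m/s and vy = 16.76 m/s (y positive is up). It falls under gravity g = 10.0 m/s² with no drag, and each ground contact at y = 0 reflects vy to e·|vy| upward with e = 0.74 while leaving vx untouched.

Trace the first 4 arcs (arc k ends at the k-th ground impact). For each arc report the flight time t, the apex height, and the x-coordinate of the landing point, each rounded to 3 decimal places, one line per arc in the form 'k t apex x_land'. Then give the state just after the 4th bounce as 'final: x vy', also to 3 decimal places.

1 3.909 24.935 50.233
2 3.305 13.654 92.703
3 2.446 7.477 124.131
4 1.810 4.094 147.387
final: 147.387 6.696

Arc 1: start y=10.890, vy=16.760 → t=3.909, apex=24.935, x_land=50.233, impact vy=-22.332
  bounce: vy ← 0.74·22.332 = 16.525
Arc 2: start y=0.000, vy=16.525 → t=3.305, apex=13.654, x_land=92.703, impact vy=-16.525
  bounce: vy ← 0.74·16.525 = 12.229
Arc 3: start y=0.000, vy=12.229 → t=2.446, apex=7.477, x_land=124.131, impact vy=-12.229
  bounce: vy ← 0.74·12.229 = 9.049
Arc 4: start y=0.000, vy=9.049 → t=1.810, apex=4.094, x_land=147.387, impact vy=-9.049
  bounce: vy ← 0.74·9.049 = 6.696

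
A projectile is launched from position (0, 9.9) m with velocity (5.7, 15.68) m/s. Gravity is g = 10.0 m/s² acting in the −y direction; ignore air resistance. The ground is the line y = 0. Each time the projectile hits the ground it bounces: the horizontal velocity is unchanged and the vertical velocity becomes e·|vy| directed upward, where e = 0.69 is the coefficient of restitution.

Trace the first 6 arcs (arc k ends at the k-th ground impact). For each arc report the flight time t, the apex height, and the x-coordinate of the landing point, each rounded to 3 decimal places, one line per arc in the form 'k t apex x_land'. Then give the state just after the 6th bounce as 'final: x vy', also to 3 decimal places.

Arc 1: start y=9.900, vy=15.680 → t=3.675, apex=22.193, x_land=20.946, impact vy=-21.068
  bounce: vy ← 0.69·21.068 = 14.537
Arc 2: start y=0.000, vy=14.537 → t=2.907, apex=10.566, x_land=37.519, impact vy=-14.537
  bounce: vy ← 0.69·14.537 = 10.030
Arc 3: start y=0.000, vy=10.030 → t=2.006, apex=5.031, x_land=48.953, impact vy=-10.030
  bounce: vy ← 0.69·10.030 = 6.921
Arc 4: start y=0.000, vy=6.921 → t=1.384, apex=2.395, x_land=56.843, impact vy=-6.921
  bounce: vy ← 0.69·6.921 = 4.776
Arc 5: start y=0.000, vy=4.776 → t=0.955, apex=1.140, x_land=62.287, impact vy=-4.776
  bounce: vy ← 0.69·4.776 = 3.295
Arc 6: start y=0.000, vy=3.295 → t=0.659, apex=0.543, x_land=66.044, impact vy=-3.295
  bounce: vy ← 0.69·3.295 = 2.274

1 3.675 22.193 20.946
2 2.907 10.566 37.519
3 2.006 5.031 48.953
4 1.384 2.395 56.843
5 0.955 1.140 62.287
6 0.659 0.543 66.044
final: 66.044 2.274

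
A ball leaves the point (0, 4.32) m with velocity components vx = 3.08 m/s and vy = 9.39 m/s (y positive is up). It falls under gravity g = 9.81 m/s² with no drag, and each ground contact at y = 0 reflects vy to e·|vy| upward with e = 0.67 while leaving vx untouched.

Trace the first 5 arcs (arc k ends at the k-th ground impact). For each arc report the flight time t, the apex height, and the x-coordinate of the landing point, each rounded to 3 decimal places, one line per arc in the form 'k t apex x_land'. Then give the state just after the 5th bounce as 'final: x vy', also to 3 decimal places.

Arc 1: start y=4.320, vy=9.390 → t=2.298, apex=8.814, x_land=7.077, impact vy=-13.150
  bounce: vy ← 0.67·13.150 = 8.811
Arc 2: start y=0.000, vy=8.811 → t=1.796, apex=3.957, x_land=12.609, impact vy=-8.811
  bounce: vy ← 0.67·8.811 = 5.903
Arc 3: start y=0.000, vy=5.903 → t=1.204, apex=1.776, x_land=16.316, impact vy=-5.903
  bounce: vy ← 0.67·5.903 = 3.955
Arc 4: start y=0.000, vy=3.955 → t=0.806, apex=0.797, x_land=18.800, impact vy=-3.955
  bounce: vy ← 0.67·3.955 = 2.650
Arc 5: start y=0.000, vy=2.650 → t=0.540, apex=0.358, x_land=20.464, impact vy=-2.650
  bounce: vy ← 0.67·2.650 = 1.775

1 2.298 8.814 7.077
2 1.796 3.957 12.609
3 1.204 1.776 16.316
4 0.806 0.797 18.800
5 0.540 0.358 20.464
final: 20.464 1.775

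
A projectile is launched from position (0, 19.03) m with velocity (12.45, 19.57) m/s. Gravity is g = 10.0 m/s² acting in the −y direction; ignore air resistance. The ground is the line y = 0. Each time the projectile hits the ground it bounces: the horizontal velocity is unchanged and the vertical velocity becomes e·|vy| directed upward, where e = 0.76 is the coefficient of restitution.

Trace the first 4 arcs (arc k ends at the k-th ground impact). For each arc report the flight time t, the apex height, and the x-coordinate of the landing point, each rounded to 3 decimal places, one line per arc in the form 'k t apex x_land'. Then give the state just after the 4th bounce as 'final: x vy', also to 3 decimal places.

1 4.720 38.179 58.768
2 4.200 22.052 111.061
3 3.192 12.737 150.803
4 2.426 7.357 181.007
final: 181.007 9.219

Arc 1: start y=19.030, vy=19.570 → t=4.720, apex=38.179, x_land=58.768, impact vy=-27.633
  bounce: vy ← 0.76·27.633 = 21.001
Arc 2: start y=0.000, vy=21.001 → t=4.200, apex=22.052, x_land=111.061, impact vy=-21.001
  bounce: vy ← 0.76·21.001 = 15.961
Arc 3: start y=0.000, vy=15.961 → t=3.192, apex=12.737, x_land=150.803, impact vy=-15.961
  bounce: vy ← 0.76·15.961 = 12.130
Arc 4: start y=0.000, vy=12.130 → t=2.426, apex=7.357, x_land=181.007, impact vy=-12.130
  bounce: vy ← 0.76·12.130 = 9.219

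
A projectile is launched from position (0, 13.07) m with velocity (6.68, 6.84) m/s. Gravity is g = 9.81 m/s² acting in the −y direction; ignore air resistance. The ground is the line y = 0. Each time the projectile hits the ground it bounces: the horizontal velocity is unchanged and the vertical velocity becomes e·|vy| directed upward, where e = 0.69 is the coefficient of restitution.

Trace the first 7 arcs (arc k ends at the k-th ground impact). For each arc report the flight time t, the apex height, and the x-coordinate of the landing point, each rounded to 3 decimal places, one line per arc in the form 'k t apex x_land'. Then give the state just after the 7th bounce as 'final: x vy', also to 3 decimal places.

1 2.472 15.455 16.515
2 2.450 7.358 32.878
3 1.690 3.503 44.168
4 1.166 1.668 51.959
5 0.805 0.794 57.334
6 0.555 0.378 61.043
7 0.383 0.180 63.603
final: 63.603 1.297

Arc 1: start y=13.070, vy=6.840 → t=2.472, apex=15.455, x_land=16.515, impact vy=-17.413
  bounce: vy ← 0.69·17.413 = 12.015
Arc 2: start y=0.000, vy=12.015 → t=2.450, apex=7.358, x_land=32.878, impact vy=-12.015
  bounce: vy ← 0.69·12.015 = 8.290
Arc 3: start y=0.000, vy=8.290 → t=1.690, apex=3.503, x_land=44.168, impact vy=-8.290
  bounce: vy ← 0.69·8.290 = 5.720
Arc 4: start y=0.000, vy=5.720 → t=1.166, apex=1.668, x_land=51.959, impact vy=-5.720
  bounce: vy ← 0.69·5.720 = 3.947
Arc 5: start y=0.000, vy=3.947 → t=0.805, apex=0.794, x_land=57.334, impact vy=-3.947
  bounce: vy ← 0.69·3.947 = 2.723
Arc 6: start y=0.000, vy=2.723 → t=0.555, apex=0.378, x_land=61.043, impact vy=-2.723
  bounce: vy ← 0.69·2.723 = 1.879
Arc 7: start y=0.000, vy=1.879 → t=0.383, apex=0.180, x_land=63.603, impact vy=-1.879
  bounce: vy ← 0.69·1.879 = 1.297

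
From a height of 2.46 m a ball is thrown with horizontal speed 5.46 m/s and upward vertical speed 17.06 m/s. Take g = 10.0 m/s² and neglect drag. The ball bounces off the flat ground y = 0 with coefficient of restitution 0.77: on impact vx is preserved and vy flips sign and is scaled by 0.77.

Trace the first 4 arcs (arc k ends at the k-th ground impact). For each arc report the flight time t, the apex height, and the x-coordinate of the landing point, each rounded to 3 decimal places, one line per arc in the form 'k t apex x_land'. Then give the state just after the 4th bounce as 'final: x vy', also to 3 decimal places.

Arc 1: start y=2.460, vy=17.060 → t=3.551, apex=17.012, x_land=19.386, impact vy=-18.446
  bounce: vy ← 0.77·18.446 = 14.203
Arc 2: start y=0.000, vy=14.203 → t=2.841, apex=10.087, x_land=34.896, impact vy=-14.203
  bounce: vy ← 0.77·14.203 = 10.936
Arc 3: start y=0.000, vy=10.936 → t=2.187, apex=5.980, x_land=46.839, impact vy=-10.936
  bounce: vy ← 0.77·10.936 = 8.421
Arc 4: start y=0.000, vy=8.421 → t=1.684, apex=3.546, x_land=56.034, impact vy=-8.421
  bounce: vy ← 0.77·8.421 = 6.484

1 3.551 17.012 19.386
2 2.841 10.087 34.896
3 2.187 5.980 46.839
4 1.684 3.546 56.034
final: 56.034 6.484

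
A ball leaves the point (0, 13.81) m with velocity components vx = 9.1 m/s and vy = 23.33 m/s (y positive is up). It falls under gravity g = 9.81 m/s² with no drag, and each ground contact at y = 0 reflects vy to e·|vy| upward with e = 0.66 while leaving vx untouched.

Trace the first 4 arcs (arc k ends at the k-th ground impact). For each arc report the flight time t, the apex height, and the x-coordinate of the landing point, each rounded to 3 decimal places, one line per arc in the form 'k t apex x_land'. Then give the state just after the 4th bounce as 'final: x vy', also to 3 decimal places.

Arc 1: start y=13.810, vy=23.330 → t=5.289, apex=41.552, x_land=48.127, impact vy=-28.552
  bounce: vy ← 0.66·28.552 = 18.845
Arc 2: start y=0.000, vy=18.845 → t=3.842, apex=18.100, x_land=83.089, impact vy=-18.845
  bounce: vy ← 0.66·18.845 = 12.437
Arc 3: start y=0.000, vy=12.437 → t=2.536, apex=7.884, x_land=106.163, impact vy=-12.437
  bounce: vy ← 0.66·12.437 = 8.209
Arc 4: start y=0.000, vy=8.209 → t=1.674, apex=3.434, x_land=121.393, impact vy=-8.209
  bounce: vy ← 0.66·8.209 = 5.418

1 5.289 41.552 48.127
2 3.842 18.100 83.089
3 2.536 7.884 106.163
4 1.674 3.434 121.393
final: 121.393 5.418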